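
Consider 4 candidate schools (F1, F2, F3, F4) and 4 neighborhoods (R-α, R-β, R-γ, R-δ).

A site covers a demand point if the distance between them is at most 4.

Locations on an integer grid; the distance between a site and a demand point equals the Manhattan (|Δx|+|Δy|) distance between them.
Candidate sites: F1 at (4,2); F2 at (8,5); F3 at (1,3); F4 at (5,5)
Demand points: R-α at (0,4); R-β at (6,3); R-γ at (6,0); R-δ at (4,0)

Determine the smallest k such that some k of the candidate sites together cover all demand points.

2

Coverage sets (demand points within 4 of each site):
  F1: {R-β, R-γ, R-δ}
  F2: {R-β}
  F3: {R-α}
  F4: {R-β}
No single site covers all 4 demand points.
But {F1, F3} covers everything, so the minimum is 2.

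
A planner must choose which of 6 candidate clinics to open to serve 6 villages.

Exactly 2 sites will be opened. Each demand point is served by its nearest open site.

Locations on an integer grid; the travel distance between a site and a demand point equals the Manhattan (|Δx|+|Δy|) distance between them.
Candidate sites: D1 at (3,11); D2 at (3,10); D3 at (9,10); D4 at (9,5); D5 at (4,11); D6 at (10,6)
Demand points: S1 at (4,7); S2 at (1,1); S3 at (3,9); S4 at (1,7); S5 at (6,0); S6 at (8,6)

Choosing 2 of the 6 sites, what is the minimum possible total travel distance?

Open {D2, D4}.
  S1→D2 4, S2→D2 11, S3→D2 1, S4→D2 5, S5→D4 8, S6→D4 2  ⇒ total 31.
Compare {D2, D6}: total 33.
Compare {D1, D4}: total 35.
No size-2 selection does better; minimum is 31.

31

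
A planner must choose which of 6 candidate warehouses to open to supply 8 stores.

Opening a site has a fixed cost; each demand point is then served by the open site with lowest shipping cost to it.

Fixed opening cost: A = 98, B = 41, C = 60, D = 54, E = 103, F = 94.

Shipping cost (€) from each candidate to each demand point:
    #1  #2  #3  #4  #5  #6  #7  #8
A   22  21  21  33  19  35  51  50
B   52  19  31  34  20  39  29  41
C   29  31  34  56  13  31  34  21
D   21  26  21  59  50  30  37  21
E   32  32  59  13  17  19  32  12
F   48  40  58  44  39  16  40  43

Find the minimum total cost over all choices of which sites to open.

Open {B, D}: assign each demand point to its cheapest open site.
  #1→D 21, #2→B 19, #3→D 21, #4→B 34, #5→B 20, #6→D 30, #7→B 29, #8→D 21
  shipping cost 195, fixed 95 → total 290.
Compare {B}: shipping cost 265 + fixed 41 = 306.
Compare {B, C}: shipping cost 207 + fixed 101 = 308.
Compare {C}: shipping cost 249 + fixed 60 = 309.
All other subsets cost ≥ 306. Minimum total cost: 290.

290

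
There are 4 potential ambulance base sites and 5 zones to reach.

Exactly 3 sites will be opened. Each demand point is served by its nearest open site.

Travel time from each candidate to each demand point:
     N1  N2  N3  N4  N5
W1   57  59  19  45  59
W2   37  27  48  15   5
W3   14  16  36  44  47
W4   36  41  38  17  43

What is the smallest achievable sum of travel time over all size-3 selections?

Open {W1, W2, W3}.
  N1→W3 14, N2→W3 16, N3→W1 19, N4→W2 15, N5→W2 5  ⇒ total 69.
Compare {W2, W3, W4}: total 86.
Compare {W1, W2, W4}: total 102.
No size-3 selection does better; minimum is 69.

69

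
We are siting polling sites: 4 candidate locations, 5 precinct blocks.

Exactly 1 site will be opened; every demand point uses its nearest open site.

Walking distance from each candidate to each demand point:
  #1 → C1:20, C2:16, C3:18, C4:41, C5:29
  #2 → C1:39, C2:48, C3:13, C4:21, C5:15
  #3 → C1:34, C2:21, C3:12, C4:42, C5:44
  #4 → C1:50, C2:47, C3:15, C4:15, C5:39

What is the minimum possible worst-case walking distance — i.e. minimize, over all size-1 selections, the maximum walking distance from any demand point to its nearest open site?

41

Open {#1}.
  Farthest demand point is C4 at walking distance 41 (to #1); all others are ≤ 41.
With {#3} the worst case is 44.
With {#2} the worst case is 48.
No size-1 selection achieves below 41.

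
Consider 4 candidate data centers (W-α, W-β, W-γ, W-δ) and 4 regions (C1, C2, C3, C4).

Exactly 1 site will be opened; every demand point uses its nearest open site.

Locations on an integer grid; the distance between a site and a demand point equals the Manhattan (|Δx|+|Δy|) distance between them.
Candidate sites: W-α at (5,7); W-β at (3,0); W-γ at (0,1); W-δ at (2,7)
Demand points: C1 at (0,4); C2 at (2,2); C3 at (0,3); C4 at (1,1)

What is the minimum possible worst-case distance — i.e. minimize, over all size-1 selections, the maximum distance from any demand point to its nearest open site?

Open {W-γ}.
  Farthest demand point is C1 at distance 3 (to W-γ); all others are ≤ 3.
With {W-β} the worst case is 7.
With {W-δ} the worst case is 7.
No size-1 selection achieves below 3.

3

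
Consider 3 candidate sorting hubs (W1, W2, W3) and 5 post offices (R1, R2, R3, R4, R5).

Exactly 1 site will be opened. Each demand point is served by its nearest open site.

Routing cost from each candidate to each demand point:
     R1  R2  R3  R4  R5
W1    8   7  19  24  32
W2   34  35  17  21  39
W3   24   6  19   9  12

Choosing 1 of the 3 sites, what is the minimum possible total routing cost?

Open {W3}.
  R1→W3 24, R2→W3 6, R3→W3 19, R4→W3 9, R5→W3 12  ⇒ total 70.
Compare {W1}: total 90.
Compare {W2}: total 146.

70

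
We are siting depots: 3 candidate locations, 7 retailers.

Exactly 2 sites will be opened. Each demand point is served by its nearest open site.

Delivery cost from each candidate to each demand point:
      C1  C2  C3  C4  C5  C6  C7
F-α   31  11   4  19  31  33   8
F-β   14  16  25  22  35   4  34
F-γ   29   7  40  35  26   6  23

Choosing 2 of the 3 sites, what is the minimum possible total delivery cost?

Open {F-α, F-β}.
  C1→F-β 14, C2→F-α 11, C3→F-α 4, C4→F-α 19, C5→F-α 31, C6→F-β 4, C7→F-α 8  ⇒ total 91.
Compare {F-α, F-γ}: total 99.
Compare {F-β, F-γ}: total 121.

91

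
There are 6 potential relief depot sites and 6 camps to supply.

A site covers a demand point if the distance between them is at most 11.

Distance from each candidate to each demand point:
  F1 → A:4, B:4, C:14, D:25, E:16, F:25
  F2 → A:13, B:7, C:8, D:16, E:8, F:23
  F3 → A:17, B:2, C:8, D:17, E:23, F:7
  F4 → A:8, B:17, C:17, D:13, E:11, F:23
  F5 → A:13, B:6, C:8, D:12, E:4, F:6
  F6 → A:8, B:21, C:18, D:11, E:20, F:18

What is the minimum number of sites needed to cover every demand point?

2

Coverage sets (demand points within 11 of each site):
  F1: {A, B}
  F2: {B, C, E}
  F3: {B, C, F}
  F4: {A, E}
  F5: {B, C, E, F}
  F6: {A, D}
No single site covers all 6 demand points.
But {F5, F6} covers everything, so the minimum is 2.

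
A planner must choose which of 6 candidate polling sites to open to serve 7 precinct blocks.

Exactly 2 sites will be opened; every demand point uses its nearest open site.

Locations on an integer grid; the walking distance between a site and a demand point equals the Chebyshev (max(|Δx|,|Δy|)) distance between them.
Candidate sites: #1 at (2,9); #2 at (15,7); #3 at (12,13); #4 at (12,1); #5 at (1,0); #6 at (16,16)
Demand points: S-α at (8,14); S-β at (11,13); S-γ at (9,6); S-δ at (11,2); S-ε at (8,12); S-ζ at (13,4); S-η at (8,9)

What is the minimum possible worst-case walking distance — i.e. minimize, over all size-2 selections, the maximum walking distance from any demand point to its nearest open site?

Open {#3, #4}.
  Farthest demand point is S-γ at walking distance 5 (to #4); all others are ≤ 5.
With {#1, #2} the worst case is 6.
With {#2, #3} the worst case is 6.
No size-2 selection achieves below 5.

5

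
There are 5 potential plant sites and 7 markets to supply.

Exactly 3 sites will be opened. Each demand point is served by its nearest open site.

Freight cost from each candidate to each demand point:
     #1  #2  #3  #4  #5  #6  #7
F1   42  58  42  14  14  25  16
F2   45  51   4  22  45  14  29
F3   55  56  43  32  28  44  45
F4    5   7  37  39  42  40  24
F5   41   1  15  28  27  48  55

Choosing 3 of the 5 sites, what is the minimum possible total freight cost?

Open {F1, F2, F4}.
  #1→F4 5, #2→F4 7, #3→F2 4, #4→F1 14, #5→F1 14, #6→F2 14, #7→F1 16  ⇒ total 74.
Compare {F1, F4, F5}: total 90.
Compare {F2, F4, F5}: total 97.
No size-3 selection does better; minimum is 74.

74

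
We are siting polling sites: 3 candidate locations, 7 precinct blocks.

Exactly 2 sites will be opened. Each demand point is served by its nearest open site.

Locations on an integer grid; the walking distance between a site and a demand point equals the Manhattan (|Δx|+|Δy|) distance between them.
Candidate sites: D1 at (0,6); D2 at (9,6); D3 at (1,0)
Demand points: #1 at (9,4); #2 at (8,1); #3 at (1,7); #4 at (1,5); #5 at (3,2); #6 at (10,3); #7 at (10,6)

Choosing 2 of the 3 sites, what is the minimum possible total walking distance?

24

Open {D1, D2}.
  #1→D2 2, #2→D2 6, #3→D1 2, #4→D1 2, #5→D1 7, #6→D2 4, #7→D2 1  ⇒ total 24.
Compare {D2, D3}: total 29.
Compare {D1, D3}: total 49.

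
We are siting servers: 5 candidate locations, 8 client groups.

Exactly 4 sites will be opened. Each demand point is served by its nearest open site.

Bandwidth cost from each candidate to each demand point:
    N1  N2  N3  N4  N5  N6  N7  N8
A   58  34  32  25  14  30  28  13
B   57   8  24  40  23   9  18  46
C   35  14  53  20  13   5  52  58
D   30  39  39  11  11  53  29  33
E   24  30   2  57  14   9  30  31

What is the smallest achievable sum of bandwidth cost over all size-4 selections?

96

Open {A, B, D, E}.
  N1→E 24, N2→B 8, N3→E 2, N4→D 11, N5→D 11, N6→B 9, N7→B 18, N8→A 13  ⇒ total 96.
Compare {A, B, C, E}: total 103.
Compare {A, C, D, E}: total 108.
No size-4 selection does better; minimum is 96.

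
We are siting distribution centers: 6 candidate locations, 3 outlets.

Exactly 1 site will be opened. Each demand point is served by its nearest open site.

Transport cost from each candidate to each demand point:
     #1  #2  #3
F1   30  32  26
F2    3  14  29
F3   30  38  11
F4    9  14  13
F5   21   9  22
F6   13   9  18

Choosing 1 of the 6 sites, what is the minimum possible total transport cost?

Open {F4}.
  #1→F4 9, #2→F4 14, #3→F4 13  ⇒ total 36.
Compare {F6}: total 40.
Compare {F2}: total 46.
No size-1 selection does better; minimum is 36.

36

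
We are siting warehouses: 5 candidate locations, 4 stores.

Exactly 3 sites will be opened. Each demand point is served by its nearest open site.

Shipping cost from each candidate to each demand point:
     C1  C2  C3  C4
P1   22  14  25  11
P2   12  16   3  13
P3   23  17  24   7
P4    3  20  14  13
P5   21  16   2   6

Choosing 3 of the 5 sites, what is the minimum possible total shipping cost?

25

Open {P1, P4, P5}.
  C1→P4 3, C2→P1 14, C3→P5 2, C4→P5 6  ⇒ total 25.
Compare {P2, P4, P5}: total 27.
Compare {P3, P4, P5}: total 27.
No size-3 selection does better; minimum is 25.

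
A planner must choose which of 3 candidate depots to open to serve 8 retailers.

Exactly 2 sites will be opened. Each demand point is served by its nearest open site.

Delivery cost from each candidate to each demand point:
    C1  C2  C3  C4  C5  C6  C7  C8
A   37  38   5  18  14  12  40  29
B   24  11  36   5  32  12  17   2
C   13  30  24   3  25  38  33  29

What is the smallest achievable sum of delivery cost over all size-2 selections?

Open {A, B}.
  C1→B 24, C2→B 11, C3→A 5, C4→B 5, C5→A 14, C6→A 12, C7→B 17, C8→B 2  ⇒ total 90.
Compare {B, C}: total 107.
Compare {A, C}: total 139.

90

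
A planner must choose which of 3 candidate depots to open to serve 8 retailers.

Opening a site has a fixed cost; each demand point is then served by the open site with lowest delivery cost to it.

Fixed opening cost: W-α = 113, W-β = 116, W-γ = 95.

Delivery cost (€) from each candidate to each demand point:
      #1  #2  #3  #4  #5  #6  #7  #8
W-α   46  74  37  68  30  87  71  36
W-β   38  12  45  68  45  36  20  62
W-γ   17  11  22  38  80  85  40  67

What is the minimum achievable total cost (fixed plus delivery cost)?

Open {W-β}: assign each demand point to its cheapest open site.
  #1→W-β 38, #2→W-β 12, #3→W-β 45, #4→W-β 68, #5→W-β 45, #6→W-β 36, #7→W-β 20, #8→W-β 62
  delivery cost 326, fixed 116 → total 442.
Compare {W-γ}: delivery cost 360 + fixed 95 = 455.
Compare {W-β, W-γ}: delivery cost 251 + fixed 211 = 462.
Compare {W-α, W-γ}: delivery cost 279 + fixed 208 = 487.
All other subsets cost ≥ 455. Minimum total cost: 442.

442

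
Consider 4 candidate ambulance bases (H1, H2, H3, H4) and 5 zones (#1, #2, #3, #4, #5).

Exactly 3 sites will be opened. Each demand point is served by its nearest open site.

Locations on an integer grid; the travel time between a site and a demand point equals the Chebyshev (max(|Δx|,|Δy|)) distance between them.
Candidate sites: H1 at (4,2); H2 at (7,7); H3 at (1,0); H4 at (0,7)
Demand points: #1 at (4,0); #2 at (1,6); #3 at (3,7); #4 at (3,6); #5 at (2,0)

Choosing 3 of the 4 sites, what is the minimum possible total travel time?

Open {H1, H3, H4}.
  #1→H1 2, #2→H4 1, #3→H4 3, #4→H4 3, #5→H3 1  ⇒ total 10.
Compare {H1, H2, H4}: total 11.
Compare {H2, H3, H4}: total 11.
No size-3 selection does better; minimum is 10.

10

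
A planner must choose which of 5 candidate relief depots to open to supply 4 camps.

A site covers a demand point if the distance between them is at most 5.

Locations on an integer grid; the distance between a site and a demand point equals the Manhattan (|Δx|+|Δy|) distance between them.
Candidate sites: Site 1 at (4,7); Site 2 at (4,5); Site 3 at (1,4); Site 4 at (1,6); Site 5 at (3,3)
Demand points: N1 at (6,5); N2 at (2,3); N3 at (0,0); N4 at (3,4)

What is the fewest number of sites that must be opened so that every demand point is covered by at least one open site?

2

Coverage sets (demand points within 5 of each site):
  Site 1: {N1, N4}
  Site 2: {N1, N2, N4}
  Site 3: {N2, N3, N4}
  Site 4: {N2, N4}
  Site 5: {N1, N2, N4}
No single site covers all 4 demand points.
But {Site 1, Site 3} covers everything, so the minimum is 2.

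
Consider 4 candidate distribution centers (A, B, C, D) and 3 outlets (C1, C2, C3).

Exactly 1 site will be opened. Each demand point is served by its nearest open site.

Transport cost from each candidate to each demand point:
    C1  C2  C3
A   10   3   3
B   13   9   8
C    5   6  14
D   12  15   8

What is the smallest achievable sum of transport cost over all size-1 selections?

16

Open {A}.
  C1→A 10, C2→A 3, C3→A 3  ⇒ total 16.
Compare {C}: total 25.
Compare {B}: total 30.
No size-1 selection does better; minimum is 16.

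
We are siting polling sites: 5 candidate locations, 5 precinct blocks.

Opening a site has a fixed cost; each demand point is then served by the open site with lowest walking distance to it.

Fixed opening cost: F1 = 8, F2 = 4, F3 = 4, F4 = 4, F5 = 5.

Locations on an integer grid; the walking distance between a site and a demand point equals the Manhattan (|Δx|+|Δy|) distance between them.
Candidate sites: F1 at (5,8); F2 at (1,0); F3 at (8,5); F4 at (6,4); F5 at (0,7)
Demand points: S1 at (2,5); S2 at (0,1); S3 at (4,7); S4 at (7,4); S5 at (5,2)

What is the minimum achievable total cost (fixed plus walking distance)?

Open {F2, F4}: assign each demand point to its cheapest open site.
  S1→F4 5, S2→F2 2, S3→F4 5, S4→F4 1, S5→F4 3
  walking distance 16, fixed 8 → total 24.
Compare {F4}: walking distance 23 + fixed 4 = 27.
Compare {F4, F5}: walking distance 18 + fixed 9 = 27.
Compare {F2, F4, F5}: walking distance 14 + fixed 13 = 27.
All other subsets cost ≥ 27. Minimum total cost: 24.

24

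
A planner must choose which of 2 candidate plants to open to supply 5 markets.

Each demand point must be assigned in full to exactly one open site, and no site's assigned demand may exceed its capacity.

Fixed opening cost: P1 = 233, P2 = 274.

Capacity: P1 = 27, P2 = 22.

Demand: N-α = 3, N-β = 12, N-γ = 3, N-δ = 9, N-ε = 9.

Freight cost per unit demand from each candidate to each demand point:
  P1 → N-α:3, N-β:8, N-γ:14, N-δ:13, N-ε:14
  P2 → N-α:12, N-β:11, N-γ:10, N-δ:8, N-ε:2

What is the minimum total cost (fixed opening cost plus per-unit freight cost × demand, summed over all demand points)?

732

Open {P1, P2}; cheapest assignment that respects the capacities:
  P1 (cap 27, load 15): N-α, N-β — cost 3×3 + 12×8 = 105
  P2 (cap 22, load 21): N-γ, N-δ, N-ε — cost 3×10 + 9×8 + 9×2 = 120
  Shipping 225, fixed 507 → total 732.
  Any other capacity-feasible assignment to {P1, P2} ships for at least 225.
Total demand is 36 and no other set of sites has combined capacity ≥ 36, so {P1, P2} is the only feasible choice of open sites. Minimum: 732.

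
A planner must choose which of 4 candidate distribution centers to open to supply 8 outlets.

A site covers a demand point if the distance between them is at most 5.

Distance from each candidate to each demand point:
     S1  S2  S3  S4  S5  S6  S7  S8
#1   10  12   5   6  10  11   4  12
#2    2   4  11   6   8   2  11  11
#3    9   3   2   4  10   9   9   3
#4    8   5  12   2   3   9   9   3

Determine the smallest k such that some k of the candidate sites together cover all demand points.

3

Coverage sets (demand points within 5 of each site):
  #1: {S3, S7}
  #2: {S1, S2, S6}
  #3: {S2, S3, S4, S8}
  #4: {S2, S4, S5, S8}
No 2 sites suffice: every size-2 union leaves at least one demand point uncovered.
But {#1, #2, #4} covers everything, so the minimum is 3.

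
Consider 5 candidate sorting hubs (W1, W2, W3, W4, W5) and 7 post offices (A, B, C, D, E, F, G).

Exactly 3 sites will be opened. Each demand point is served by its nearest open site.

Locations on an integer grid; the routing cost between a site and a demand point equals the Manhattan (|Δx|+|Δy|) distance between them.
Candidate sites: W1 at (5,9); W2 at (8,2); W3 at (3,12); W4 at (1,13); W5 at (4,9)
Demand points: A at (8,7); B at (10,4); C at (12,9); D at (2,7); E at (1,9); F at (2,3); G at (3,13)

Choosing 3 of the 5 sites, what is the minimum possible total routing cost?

32

Open {W2, W3, W5}.
  A→W2 5, B→W2 4, C→W5 8, D→W5 4, E→W5 3, F→W2 7, G→W3 1  ⇒ total 32.
Compare {W1, W2, W3}: total 33.
Compare {W2, W4, W5}: total 33.
No size-3 selection does better; minimum is 32.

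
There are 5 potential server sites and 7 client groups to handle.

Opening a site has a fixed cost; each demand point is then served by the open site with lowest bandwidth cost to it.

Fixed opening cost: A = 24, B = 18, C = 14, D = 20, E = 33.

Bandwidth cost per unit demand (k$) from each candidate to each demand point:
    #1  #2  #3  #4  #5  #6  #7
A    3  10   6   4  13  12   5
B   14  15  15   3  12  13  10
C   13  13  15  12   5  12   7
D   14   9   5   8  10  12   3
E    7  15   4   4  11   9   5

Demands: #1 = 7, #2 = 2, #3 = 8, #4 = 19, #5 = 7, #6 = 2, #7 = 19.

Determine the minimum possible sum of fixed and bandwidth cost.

Open {A, B, C, D}: assign each demand point to its cheapest open site.
  #1→A 7×3=21, #2→D 2×9=18, #3→D 8×5=40, #4→B 19×3=57, #5→C 7×5=35, #6→A 2×12=24, #7→D 19×3=57
  bandwidth cost 252, fixed 76 → total 328.
Compare {A, C, D}: bandwidth cost 271 + fixed 58 = 329.
Compare {A, B, C, D, E}: bandwidth cost 238 + fixed 109 = 347.
Compare {A, C, D, E}: bandwidth cost 257 + fixed 91 = 348.
All other subsets cost ≥ 329. Minimum total cost: 328.

328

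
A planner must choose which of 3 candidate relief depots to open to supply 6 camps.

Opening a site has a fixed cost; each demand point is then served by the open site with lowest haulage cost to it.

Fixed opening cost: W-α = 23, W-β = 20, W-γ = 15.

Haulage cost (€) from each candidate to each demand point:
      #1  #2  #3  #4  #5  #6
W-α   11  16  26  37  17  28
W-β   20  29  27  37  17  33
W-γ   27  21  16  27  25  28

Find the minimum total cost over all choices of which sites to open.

153

Open {W-α, W-γ}: assign each demand point to its cheapest open site.
  #1→W-α 11, #2→W-α 16, #3→W-γ 16, #4→W-γ 27, #5→W-α 17, #6→W-α 28
  haulage cost 115, fixed 38 → total 153.
Compare {W-α}: haulage cost 135 + fixed 23 = 158.
Compare {W-γ}: haulage cost 144 + fixed 15 = 159.
Compare {W-β, W-γ}: haulage cost 129 + fixed 35 = 164.
All other subsets cost ≥ 158. Minimum total cost: 153.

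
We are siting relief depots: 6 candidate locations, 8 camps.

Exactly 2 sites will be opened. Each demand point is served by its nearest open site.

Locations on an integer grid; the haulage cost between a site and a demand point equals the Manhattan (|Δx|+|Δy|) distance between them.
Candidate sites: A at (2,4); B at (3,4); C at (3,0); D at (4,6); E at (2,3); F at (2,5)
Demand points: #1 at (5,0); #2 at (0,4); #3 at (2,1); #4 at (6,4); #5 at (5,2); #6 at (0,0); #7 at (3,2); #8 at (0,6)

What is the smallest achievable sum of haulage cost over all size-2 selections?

23

Open {A, C}.
  #1→C 2, #2→A 2, #3→C 2, #4→A 4, #5→C 4, #6→C 3, #7→C 2, #8→A 4  ⇒ total 23.
Compare {B, C}: total 24.
Compare {C, F}: total 24.
No size-2 selection does better; minimum is 23.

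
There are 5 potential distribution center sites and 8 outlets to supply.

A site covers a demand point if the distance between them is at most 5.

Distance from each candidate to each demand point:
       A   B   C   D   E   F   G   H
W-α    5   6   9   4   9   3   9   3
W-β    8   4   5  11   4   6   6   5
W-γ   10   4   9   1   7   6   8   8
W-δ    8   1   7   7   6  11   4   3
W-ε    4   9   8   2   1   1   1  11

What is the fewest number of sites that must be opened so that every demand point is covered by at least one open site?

2

Coverage sets (demand points within 5 of each site):
  W-α: {A, D, F, H}
  W-β: {B, C, E, H}
  W-γ: {B, D}
  W-δ: {B, G, H}
  W-ε: {A, D, E, F, G}
No single site covers all 8 demand points.
But {W-β, W-ε} covers everything, so the minimum is 2.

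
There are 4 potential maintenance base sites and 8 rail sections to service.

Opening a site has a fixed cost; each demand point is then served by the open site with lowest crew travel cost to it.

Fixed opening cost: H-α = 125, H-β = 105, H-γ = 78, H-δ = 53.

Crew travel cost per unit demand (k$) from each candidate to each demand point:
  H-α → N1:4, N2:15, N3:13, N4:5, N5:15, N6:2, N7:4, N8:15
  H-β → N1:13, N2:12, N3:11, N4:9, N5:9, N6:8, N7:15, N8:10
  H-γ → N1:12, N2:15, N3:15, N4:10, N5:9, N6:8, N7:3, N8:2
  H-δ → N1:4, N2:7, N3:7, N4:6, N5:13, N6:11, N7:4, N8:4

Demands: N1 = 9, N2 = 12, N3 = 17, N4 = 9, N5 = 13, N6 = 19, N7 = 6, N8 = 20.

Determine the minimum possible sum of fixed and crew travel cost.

Open {H-γ, H-δ}: assign each demand point to its cheapest open site.
  N1→H-δ 9×4=36, N2→H-δ 12×7=84, N3→H-δ 17×7=119, N4→H-δ 9×6=54, N5→H-γ 13×9=117, N6→H-γ 19×8=152, N7→H-γ 6×3=18, N8→H-γ 20×2=40
  crew travel cost 620, fixed 131 → total 751.
Compare {H-α, H-γ, H-δ}: crew travel cost 497 + fixed 256 = 753.
Compare {H-α, H-δ}: crew travel cost 595 + fixed 178 = 773.
Compare {H-β, H-δ}: crew travel cost 666 + fixed 158 = 824.
All other subsets cost ≥ 753. Minimum total cost: 751.

751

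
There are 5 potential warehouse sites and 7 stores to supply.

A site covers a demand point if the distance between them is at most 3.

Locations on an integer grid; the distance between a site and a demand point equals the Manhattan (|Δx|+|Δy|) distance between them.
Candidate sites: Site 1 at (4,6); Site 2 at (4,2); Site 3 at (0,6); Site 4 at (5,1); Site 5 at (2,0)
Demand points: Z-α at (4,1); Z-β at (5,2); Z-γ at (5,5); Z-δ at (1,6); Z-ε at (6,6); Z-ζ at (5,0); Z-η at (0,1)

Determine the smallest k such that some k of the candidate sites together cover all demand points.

Coverage sets (demand points within 3 of each site):
  Site 1: {Z-γ, Z-δ, Z-ε}
  Site 2: {Z-α, Z-β, Z-ζ}
  Site 3: {Z-δ}
  Site 4: {Z-α, Z-β, Z-ζ}
  Site 5: {Z-α, Z-ζ, Z-η}
No 2 sites suffice: every size-2 union leaves at least one demand point uncovered.
But {Site 1, Site 2, Site 5} covers everything, so the minimum is 3.

3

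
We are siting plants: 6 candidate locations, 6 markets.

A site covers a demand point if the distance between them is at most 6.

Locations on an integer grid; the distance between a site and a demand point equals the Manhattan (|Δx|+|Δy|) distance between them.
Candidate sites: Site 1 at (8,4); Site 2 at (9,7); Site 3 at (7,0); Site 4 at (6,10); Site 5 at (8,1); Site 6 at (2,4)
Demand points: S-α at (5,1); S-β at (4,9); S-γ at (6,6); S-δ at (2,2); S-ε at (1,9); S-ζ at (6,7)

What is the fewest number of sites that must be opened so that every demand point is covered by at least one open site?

Coverage sets (demand points within 6 of each site):
  Site 1: {S-α, S-γ, S-ζ}
  Site 2: {S-γ, S-ζ}
  Site 3: {S-α}
  Site 4: {S-β, S-γ, S-ε, S-ζ}
  Site 5: {S-α}
  Site 6: {S-α, S-γ, S-δ, S-ε}
No single site covers all 6 demand points.
But {Site 4, Site 6} covers everything, so the minimum is 2.

2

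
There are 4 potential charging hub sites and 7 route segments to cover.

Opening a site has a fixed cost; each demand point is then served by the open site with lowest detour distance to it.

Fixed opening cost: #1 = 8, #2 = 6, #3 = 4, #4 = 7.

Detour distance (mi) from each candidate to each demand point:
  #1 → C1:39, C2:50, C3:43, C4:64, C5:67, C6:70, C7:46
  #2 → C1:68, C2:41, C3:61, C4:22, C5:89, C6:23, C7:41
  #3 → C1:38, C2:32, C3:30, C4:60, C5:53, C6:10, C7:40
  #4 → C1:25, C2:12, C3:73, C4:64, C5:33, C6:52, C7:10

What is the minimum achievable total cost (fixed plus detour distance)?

159

Open {#2, #3, #4}: assign each demand point to its cheapest open site.
  C1→#4 25, C2→#4 12, C3→#3 30, C4→#2 22, C5→#4 33, C6→#3 10, C7→#4 10
  detour distance 142, fixed 17 → total 159.
Compare {#1, #2, #3, #4}: detour distance 142 + fixed 25 = 167.
Compare {#1, #2, #4}: detour distance 168 + fixed 21 = 189.
Compare {#3, #4}: detour distance 180 + fixed 11 = 191.
All other subsets cost ≥ 167. Minimum total cost: 159.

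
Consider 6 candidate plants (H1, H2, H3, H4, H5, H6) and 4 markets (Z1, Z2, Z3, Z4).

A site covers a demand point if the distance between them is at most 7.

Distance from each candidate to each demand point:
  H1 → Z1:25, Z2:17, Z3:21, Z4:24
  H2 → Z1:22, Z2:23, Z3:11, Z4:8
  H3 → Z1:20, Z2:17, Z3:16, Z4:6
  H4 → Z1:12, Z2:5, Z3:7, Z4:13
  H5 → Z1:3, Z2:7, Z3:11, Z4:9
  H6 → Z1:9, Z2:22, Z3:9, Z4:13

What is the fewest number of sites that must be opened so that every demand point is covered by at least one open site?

3

Coverage sets (demand points within 7 of each site):
  H1: {}
  H2: {}
  H3: {Z4}
  H4: {Z2, Z3}
  H5: {Z1, Z2}
  H6: {}
No 2 sites suffice: every size-2 union leaves at least one demand point uncovered.
But {H3, H4, H5} covers everything, so the minimum is 3.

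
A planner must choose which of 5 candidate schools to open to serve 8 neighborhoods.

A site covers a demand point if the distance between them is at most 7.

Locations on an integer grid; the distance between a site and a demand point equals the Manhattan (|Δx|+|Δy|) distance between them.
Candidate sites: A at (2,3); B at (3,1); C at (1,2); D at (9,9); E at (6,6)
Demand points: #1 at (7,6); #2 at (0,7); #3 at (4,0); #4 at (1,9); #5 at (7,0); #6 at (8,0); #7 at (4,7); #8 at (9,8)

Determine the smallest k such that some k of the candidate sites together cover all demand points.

3

Coverage sets (demand points within 7 of each site):
  A: {#2, #3, #4, #7}
  B: {#3, #5, #6, #7}
  C: {#2, #3, #4}
  D: {#1, #7, #8}
  E: {#1, #2, #5, #7, #8}
No 2 sites suffice: every size-2 union leaves at least one demand point uncovered.
But {A, B, D} covers everything, so the minimum is 3.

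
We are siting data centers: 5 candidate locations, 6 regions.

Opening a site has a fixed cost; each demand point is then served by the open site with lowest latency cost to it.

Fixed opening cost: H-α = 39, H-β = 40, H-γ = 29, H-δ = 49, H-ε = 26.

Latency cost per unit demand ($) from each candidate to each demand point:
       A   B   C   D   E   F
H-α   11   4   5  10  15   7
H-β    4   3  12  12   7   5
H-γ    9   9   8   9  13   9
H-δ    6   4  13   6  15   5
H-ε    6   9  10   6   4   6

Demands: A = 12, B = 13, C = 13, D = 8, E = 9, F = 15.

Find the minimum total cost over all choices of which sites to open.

416

Open {H-α, H-β, H-ε}: assign each demand point to its cheapest open site.
  A→H-β 12×4=48, B→H-β 13×3=39, C→H-α 13×5=65, D→H-ε 8×6=48, E→H-ε 9×4=36, F→H-β 15×5=75
  latency cost 311, fixed 105 → total 416.
Compare {H-α, H-ε}: latency cost 363 + fixed 65 = 428.
Compare {H-β, H-ε}: latency cost 376 + fixed 66 = 442.
Compare {H-β, H-γ, H-ε}: latency cost 350 + fixed 95 = 445.
All other subsets cost ≥ 428. Minimum total cost: 416.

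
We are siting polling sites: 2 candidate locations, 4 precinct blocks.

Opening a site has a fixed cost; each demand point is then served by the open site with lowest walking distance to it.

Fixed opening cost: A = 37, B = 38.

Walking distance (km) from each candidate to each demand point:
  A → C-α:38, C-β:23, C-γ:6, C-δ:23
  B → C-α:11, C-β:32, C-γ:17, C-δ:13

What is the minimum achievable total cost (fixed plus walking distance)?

Open {B}: assign each demand point to its cheapest open site.
  C-α→B 11, C-β→B 32, C-γ→B 17, C-δ→B 13
  walking distance 73, fixed 38 → total 111.
Compare {A}: walking distance 90 + fixed 37 = 127.
Compare {A, B}: walking distance 53 + fixed 75 = 128.

111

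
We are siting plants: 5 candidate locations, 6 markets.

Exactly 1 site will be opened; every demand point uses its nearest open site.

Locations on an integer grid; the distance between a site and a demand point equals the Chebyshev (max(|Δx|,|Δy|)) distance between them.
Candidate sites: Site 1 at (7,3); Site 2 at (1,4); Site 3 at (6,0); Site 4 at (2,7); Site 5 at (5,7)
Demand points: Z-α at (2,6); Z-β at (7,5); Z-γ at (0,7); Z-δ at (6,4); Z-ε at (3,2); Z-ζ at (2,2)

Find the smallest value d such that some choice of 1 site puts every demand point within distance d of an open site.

5

Open {Site 4}.
  Farthest demand point is Z-β at distance 5 (to Site 4); all others are ≤ 5.
With {Site 5} the worst case is 5.
With {Site 2} the worst case is 6.
No size-1 selection achieves below 5.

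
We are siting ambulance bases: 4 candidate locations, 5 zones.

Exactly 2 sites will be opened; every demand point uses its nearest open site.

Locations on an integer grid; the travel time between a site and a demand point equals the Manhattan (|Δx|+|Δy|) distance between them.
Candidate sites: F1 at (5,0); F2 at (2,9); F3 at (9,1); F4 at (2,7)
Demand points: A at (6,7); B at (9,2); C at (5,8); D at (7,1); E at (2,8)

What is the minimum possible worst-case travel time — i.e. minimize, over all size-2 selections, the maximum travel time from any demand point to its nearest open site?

4

Open {F3, F4}.
  Farthest demand point is A at travel time 4 (to F4); all others are ≤ 4.
With {F1, F2} the worst case is 6.
With {F1, F4} the worst case is 6.
No size-2 selection achieves below 4.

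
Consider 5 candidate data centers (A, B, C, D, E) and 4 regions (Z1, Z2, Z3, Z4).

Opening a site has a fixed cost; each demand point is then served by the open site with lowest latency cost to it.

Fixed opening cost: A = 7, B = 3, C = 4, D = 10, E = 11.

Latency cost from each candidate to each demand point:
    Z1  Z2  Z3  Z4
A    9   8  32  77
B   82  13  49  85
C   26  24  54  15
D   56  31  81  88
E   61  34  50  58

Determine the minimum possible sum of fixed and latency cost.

Open {A, C}: assign each demand point to its cheapest open site.
  Z1→A 9, Z2→A 8, Z3→A 32, Z4→C 15
  latency cost 64, fixed 11 → total 75.
Compare {A, B, C}: latency cost 64 + fixed 14 = 78.
Compare {A, C, D}: latency cost 64 + fixed 21 = 85.
Compare {A, C, E}: latency cost 64 + fixed 22 = 86.
All other subsets cost ≥ 78. Minimum total cost: 75.

75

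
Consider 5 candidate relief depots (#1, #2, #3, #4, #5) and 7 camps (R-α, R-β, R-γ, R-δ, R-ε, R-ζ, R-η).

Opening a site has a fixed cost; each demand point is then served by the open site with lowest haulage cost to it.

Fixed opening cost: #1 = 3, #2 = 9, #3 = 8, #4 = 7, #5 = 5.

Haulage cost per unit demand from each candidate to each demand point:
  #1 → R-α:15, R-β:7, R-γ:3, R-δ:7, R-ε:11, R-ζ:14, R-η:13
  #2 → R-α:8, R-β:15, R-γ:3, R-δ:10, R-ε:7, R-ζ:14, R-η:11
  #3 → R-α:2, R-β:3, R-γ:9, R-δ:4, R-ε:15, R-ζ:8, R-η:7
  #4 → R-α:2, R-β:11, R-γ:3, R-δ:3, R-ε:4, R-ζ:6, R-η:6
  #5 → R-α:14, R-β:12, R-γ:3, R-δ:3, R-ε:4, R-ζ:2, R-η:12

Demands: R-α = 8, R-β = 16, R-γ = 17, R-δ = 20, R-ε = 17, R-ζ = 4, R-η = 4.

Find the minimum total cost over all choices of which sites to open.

Open {#3, #5}: assign each demand point to its cheapest open site.
  R-α→#3 8×2=16, R-β→#3 16×3=48, R-γ→#5 17×3=51, R-δ→#5 20×3=60, R-ε→#5 17×4=68, R-ζ→#5 4×2=8, R-η→#3 4×7=28
  haulage cost 279, fixed 13 → total 292.
Compare {#1, #3, #5}: haulage cost 279 + fixed 16 = 295.
Compare {#3, #4, #5}: haulage cost 275 + fixed 20 = 295.
Compare {#1, #3, #4, #5}: haulage cost 275 + fixed 23 = 298.
All other subsets cost ≥ 295. Minimum total cost: 292.

292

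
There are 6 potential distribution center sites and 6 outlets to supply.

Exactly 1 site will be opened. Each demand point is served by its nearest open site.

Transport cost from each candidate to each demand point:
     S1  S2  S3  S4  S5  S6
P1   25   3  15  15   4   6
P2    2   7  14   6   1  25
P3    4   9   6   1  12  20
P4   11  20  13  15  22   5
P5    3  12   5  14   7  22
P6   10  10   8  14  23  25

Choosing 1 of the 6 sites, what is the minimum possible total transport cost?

52

Open {P3}.
  S1→P3 4, S2→P3 9, S3→P3 6, S4→P3 1, S5→P3 12, S6→P3 20  ⇒ total 52.
Compare {P2}: total 55.
Compare {P5}: total 63.
No size-1 selection does better; minimum is 52.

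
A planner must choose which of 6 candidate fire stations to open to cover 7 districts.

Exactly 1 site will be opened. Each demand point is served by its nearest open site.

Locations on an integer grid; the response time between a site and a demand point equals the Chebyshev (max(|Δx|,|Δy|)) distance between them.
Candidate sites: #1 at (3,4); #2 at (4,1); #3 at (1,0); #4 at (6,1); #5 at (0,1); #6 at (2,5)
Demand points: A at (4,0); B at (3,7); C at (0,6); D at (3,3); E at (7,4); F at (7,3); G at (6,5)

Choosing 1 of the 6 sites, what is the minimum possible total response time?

Open {#1}.
  A→#1 4, B→#1 3, C→#1 3, D→#1 1, E→#1 4, F→#1 4, G→#1 3  ⇒ total 22.
Compare {#2}: total 24.
Compare {#6}: total 25.
No size-1 selection does better; minimum is 22.

22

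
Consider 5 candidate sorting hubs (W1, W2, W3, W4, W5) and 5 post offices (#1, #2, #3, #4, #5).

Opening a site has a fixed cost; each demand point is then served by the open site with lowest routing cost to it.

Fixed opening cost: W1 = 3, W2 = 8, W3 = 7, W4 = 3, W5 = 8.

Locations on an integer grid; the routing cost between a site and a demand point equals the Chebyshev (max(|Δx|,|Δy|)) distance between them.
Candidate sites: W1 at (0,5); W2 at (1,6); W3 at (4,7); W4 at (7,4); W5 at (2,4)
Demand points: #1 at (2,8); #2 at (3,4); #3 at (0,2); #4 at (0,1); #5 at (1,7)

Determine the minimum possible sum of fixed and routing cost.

Open {W1}: assign each demand point to its cheapest open site.
  #1→W1 3, #2→W1 3, #3→W1 3, #4→W1 4, #5→W1 2
  routing cost 15, fixed 3 → total 18.
Compare {W5}: routing cost 13 + fixed 8 = 21.
Compare {W1, W4}: routing cost 15 + fixed 6 = 21.
Compare {W2}: routing cost 14 + fixed 8 = 22.
All other subsets cost ≥ 21. Minimum total cost: 18.

18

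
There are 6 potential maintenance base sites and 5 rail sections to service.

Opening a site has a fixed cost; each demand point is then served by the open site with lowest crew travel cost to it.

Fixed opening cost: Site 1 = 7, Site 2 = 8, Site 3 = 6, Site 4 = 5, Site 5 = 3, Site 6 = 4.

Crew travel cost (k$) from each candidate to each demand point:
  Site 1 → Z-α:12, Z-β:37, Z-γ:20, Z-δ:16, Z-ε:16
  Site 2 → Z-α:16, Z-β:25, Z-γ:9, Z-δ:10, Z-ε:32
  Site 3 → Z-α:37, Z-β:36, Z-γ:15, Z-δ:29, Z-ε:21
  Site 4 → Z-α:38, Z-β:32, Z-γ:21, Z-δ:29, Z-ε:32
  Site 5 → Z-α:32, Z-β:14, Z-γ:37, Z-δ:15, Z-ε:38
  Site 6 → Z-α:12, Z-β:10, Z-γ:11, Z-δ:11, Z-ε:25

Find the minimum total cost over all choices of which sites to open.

Open {Site 1, Site 6}: assign each demand point to its cheapest open site.
  Z-α→Site 1 12, Z-β→Site 6 10, Z-γ→Site 6 11, Z-δ→Site 6 11, Z-ε→Site 1 16
  crew travel cost 60, fixed 11 → total 71.
Compare {Site 6}: crew travel cost 69 + fixed 4 = 73.
Compare {Site 1, Site 5, Site 6}: crew travel cost 60 + fixed 14 = 74.
Compare {Site 3, Site 6}: crew travel cost 65 + fixed 10 = 75.
All other subsets cost ≥ 73. Minimum total cost: 71.

71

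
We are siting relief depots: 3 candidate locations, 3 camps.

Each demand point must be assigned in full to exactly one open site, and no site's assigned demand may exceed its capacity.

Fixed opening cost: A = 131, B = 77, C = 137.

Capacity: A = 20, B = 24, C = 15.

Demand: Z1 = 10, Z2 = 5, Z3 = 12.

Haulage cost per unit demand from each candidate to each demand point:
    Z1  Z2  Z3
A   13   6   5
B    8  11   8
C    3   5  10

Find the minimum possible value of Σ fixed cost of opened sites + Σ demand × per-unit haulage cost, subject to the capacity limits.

365

Open {B, C}; cheapest assignment that respects the capacities:
  B (cap 24, load 12): Z3 — cost 12×8 = 96
  C (cap 15, load 15): Z1, Z2 — cost 10×3 + 5×5 = 55
  Shipping 151, fixed 214 → total 365.
  Any other capacity-feasible assignment to {B, C} ships for at least 151.
Compare {A, B}: its best feasible assignment gives total 378.
Compare {A, C}: its best feasible assignment gives total 383.
Every other set of open sites that can feasibly serve all demand totals ≥ 378 even under its best assignment. Minimum: 365.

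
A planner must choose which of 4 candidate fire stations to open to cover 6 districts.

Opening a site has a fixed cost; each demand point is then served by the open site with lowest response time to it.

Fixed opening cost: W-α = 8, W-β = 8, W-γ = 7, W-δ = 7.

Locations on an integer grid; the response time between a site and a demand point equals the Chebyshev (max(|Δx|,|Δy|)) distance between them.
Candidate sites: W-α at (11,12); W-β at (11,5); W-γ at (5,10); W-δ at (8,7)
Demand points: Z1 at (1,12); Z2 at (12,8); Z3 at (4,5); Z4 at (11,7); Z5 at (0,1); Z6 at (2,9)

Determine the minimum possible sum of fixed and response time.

Open {W-δ}: assign each demand point to its cheapest open site.
  Z1→W-δ 7, Z2→W-δ 4, Z3→W-δ 4, Z4→W-δ 3, Z5→W-δ 8, Z6→W-δ 6
  response time 32, fixed 7 → total 39.
Compare {W-γ, W-δ}: response time 26 + fixed 14 = 40.
Compare {W-γ}: response time 34 + fixed 7 = 41.
Compare {W-β, W-γ}: response time 26 + fixed 15 = 41.
All other subsets cost ≥ 40. Minimum total cost: 39.

39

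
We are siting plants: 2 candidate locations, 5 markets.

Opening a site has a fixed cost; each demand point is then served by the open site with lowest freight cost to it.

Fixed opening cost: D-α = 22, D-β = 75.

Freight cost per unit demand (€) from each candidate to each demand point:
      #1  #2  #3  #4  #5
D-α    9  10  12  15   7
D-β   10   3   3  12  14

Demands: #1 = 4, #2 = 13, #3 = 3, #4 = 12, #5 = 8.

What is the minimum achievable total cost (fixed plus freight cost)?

Open {D-α, D-β}: assign each demand point to its cheapest open site.
  #1→D-α 4×9=36, #2→D-β 13×3=39, #3→D-β 3×3=9, #4→D-β 12×12=144, #5→D-α 8×7=56
  freight cost 284, fixed 97 → total 381.
Compare {D-β}: freight cost 344 + fixed 75 = 419.
Compare {D-α}: freight cost 438 + fixed 22 = 460.

381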